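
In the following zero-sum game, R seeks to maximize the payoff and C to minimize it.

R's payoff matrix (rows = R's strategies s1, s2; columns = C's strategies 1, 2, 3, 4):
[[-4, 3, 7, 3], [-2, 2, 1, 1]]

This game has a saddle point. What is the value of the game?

-2

Row minima: -4, -2 → R's maximin is -2.
Column maxima: -2, 3, 7, 3 → C's minimax is -2.
They coincide at (s2, 1), so the value is -2.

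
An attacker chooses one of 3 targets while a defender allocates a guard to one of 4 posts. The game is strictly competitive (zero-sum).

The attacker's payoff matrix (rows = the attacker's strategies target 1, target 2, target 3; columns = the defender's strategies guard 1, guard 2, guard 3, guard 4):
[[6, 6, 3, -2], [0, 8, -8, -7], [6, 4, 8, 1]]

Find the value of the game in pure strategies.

1

Row minima: -2, -8, 1 → the attacker's maximin is 1.
Column maxima: 6, 8, 8, 1 → the defender's minimax is 1.
They coincide at (target 3, guard 4), so the value is 1.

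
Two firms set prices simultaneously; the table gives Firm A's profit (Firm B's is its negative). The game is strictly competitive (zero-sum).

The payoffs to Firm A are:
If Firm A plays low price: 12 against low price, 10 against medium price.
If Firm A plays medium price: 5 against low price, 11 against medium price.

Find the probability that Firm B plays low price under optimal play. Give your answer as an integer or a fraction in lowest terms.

Row minima are 10 and 5, so Firm A's maximin is 10; column maxima are 12 and 11, so Firm B's minimax is 11. These differ, so the equilibrium is in mixed strategies.
Let Firm B play low price with probability q. Firm A is indifferent when 12q + 10(1−q) = 5q + 11(1−q), giving q = 1/8.

1/8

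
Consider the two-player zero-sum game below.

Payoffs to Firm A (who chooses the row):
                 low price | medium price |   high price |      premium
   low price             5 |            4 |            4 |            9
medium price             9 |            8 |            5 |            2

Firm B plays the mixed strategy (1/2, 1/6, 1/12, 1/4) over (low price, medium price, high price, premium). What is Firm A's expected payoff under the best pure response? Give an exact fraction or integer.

27/4

low price: (5)·(1/2) + (4)·(1/6) + (4)·(1/12) + (9)·(1/4) = 23/4.
medium price: (9)·(1/2) + (8)·(1/6) + (5)·(1/12) + (2)·(1/4) = 27/4.
The best pure response is medium price with expected payoff 27/4.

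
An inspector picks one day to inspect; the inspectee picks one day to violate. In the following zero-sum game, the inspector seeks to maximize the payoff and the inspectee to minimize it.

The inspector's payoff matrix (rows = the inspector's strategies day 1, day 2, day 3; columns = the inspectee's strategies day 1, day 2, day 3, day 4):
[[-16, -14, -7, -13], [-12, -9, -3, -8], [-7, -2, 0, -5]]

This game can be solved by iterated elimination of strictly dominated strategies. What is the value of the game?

-7

Row day 2 is strictly dominated by row day 3 (-7>-12, -2>-9, 0>-3, -5>-8); eliminate day 2.
Column day 4 is strictly dominated by day 1 for the inspectee (-16<-13, -7<-5); eliminate day 4.
Row day 1 is strictly dominated by row day 3 (-7>-16, -2>-14, 0>-7); eliminate day 1.
Column day 2 is strictly dominated by day 1 for the inspectee (-7<-2); eliminate day 2.
Column day 3 is strictly dominated by day 1 for the inspectee (-7<0); eliminate day 3.
Only (day 3, day 1) remains, with payoff -7.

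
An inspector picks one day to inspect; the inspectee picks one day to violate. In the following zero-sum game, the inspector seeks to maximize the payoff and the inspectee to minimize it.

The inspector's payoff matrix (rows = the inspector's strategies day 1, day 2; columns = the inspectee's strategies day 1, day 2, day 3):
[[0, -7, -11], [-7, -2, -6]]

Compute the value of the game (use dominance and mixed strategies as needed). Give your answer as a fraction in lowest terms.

-77/12

Column day 2 is strictly dominated by day 3 for the inspectee (it gives the inspector more in every row).
The remaining 2×2 game on (day 1, day 2) × (day 1, day 3) has no saddle point. Let the inspector play day 1 with probability p; indifference gives −7(1−p) = −11p − 6(1−p), so p = 1/12.
Similarly the inspectee's optimal q on day 1 is 5/12, and the value is 0·(5/12) + (-11)·(7/12) = -77/12.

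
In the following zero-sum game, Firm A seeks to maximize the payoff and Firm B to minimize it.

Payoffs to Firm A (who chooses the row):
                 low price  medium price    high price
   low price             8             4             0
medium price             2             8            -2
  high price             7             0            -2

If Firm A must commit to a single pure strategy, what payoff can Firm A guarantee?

The worst-case payoff for each row is low price: 0, medium price: -2, high price: -2.
The best of these is 0.

0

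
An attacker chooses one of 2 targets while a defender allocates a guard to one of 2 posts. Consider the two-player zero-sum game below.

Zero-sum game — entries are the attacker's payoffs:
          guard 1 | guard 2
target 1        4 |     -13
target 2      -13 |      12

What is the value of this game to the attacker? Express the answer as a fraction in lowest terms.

-121/42

Row minima are -13 and -13, so the attacker's maximin is -13; column maxima are 4 and 12, so the defender's minimax is 4. These differ, so the equilibrium is in mixed strategies.
Let the attacker play target 1 with probability p. The defender is indifferent when 4p − 13(1−p) = −13p + 12(1−p), giving p = 25/42.
Let the defender play guard 1 with probability q. The attacker is indifferent when 4q − 13(1−q) = −13q + 12(1−q), giving q = 25/42.
The value is 4·(25/42) + (-13)·(17/42) = -121/42.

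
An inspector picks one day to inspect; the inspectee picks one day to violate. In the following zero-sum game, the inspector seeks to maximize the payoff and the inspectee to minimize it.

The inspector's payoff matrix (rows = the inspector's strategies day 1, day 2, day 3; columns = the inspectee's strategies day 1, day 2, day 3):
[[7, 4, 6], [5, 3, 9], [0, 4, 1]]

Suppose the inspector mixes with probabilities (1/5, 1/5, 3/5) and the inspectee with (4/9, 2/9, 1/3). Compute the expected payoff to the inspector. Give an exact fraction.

Against (4/9, 2/9, 1/3), each row's expected payoff is day 1: 6; day 2: 53/9; day 3: 11/9.
Taking the (1/5, 1/5, 3/5)-weighted average: (1/5)·(6) + (1/5)·(53/9) + (3/5)·(11/9) = 28/9.

28/9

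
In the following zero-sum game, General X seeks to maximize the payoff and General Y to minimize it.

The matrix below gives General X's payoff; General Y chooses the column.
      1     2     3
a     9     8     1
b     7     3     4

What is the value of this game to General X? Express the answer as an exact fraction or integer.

29/8

Column 1 is strictly dominated by 2 for General Y (it gives General X more in every row).
The remaining 2×2 game on (a, b) × (2, 3) has no saddle point. Let General X play a with probability p; indifference gives 8p + 3(1−p) = p + 4(1−p), so p = 1/8.
Similarly General Y's optimal q on 2 is 3/8, and the value is 8·(3/8) + (1)·(5/8) = 29/8.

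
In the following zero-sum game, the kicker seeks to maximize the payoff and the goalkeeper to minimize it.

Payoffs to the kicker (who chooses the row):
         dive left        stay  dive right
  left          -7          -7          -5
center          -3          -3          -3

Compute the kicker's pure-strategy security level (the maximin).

-3

The worst-case payoff for each row is left: -7, center: -3.
The best of these is -3.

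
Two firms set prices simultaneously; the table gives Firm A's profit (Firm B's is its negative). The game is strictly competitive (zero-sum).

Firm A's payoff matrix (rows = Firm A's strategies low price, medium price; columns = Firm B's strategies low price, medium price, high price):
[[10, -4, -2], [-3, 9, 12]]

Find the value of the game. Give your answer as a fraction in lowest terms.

3

Column high price is strictly dominated by medium price for Firm B (it gives Firm A more in every row).
The remaining 2×2 game on (low price, medium price) × (low price, medium price) has no saddle point. Let Firm A play low price with probability p; indifference gives 10p − 3(1−p) = −4p + 9(1−p), so p = 6/13.
Similarly Firm B's optimal q on low price is 1/2, and the value is 10·(1/2) + (-4)·(1/2) = 3.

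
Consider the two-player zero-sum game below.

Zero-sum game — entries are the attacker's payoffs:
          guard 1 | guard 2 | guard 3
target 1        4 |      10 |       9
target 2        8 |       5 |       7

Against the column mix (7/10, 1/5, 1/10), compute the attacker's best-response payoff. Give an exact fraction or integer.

target 1: (4)·(7/10) + (10)·(1/5) + (9)·(1/10) = 57/10.
target 2: (8)·(7/10) + (5)·(1/5) + (7)·(1/10) = 73/10.
The best pure response is target 2 with expected payoff 73/10.

73/10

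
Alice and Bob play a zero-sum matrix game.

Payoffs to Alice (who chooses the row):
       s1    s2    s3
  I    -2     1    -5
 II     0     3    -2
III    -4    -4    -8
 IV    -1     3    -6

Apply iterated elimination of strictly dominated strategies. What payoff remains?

Column s1 is strictly dominated by s3 for Bob (-5<-2, -2<0, -8<-4, -6<-1); eliminate s1.
Column s2 is strictly dominated by s3 for Bob (-5<1, -2<3, -8<-4, -6<3); eliminate s2.
Row IV is strictly dominated by row I (-5>-6); eliminate IV.
Row I is strictly dominated by row II (-2>-5); eliminate I.
Row III is strictly dominated by row II (-2>-8); eliminate III.
Only (II, s3) remains, with payoff -2.

-2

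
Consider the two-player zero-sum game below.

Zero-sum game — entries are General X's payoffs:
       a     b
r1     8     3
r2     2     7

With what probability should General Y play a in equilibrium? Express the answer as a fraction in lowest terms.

Row minima are 3 and 2, so General X's maximin is 3; column maxima are 8 and 7, so General Y's minimax is 7. These differ, so the equilibrium is in mixed strategies.
Let General Y play a with probability q. General X is indifferent when 8q + 3(1−q) = 2q + 7(1−q), giving q = 2/5.

2/5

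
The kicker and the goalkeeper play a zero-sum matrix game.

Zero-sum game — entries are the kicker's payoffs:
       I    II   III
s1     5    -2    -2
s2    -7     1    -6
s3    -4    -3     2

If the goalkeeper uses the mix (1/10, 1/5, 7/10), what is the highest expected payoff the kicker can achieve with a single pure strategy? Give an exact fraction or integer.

2/5

s1: (5)·(1/10) + (-2)·(1/5) + (-2)·(7/10) = -13/10.
s2: (-7)·(1/10) + (1)·(1/5) + (-6)·(7/10) = -47/10.
s3: (-4)·(1/10) + (-3)·(1/5) + (2)·(7/10) = 2/5.
The best pure response is s3 with expected payoff 2/5.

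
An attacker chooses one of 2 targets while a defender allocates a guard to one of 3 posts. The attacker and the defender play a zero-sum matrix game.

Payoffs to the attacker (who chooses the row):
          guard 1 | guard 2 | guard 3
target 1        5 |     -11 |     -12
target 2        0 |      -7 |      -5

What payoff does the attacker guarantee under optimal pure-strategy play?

-7

Row minima: -12, -7 → the attacker's maximin is -7.
Column maxima: 5, -7, -5 → the defender's minimax is -7.
They coincide at (target 2, guard 2), so the value is -7.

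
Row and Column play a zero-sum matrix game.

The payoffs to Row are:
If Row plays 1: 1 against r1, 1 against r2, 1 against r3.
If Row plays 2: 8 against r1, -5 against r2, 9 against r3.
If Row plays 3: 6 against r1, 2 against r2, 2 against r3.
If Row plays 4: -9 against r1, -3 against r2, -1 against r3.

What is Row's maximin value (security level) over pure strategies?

2

The worst-case payoff for each row is 1: 1, 2: -5, 3: 2, 4: -9.
The best of these is 2.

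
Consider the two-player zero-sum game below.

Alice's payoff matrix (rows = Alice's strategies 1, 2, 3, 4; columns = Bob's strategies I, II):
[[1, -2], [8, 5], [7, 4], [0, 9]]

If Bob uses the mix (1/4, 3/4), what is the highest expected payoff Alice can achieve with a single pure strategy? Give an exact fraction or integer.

1: (1)·(1/4) + (-2)·(3/4) = -5/4.
2: (8)·(1/4) + (5)·(3/4) = 23/4.
3: (7)·(1/4) + (4)·(3/4) = 19/4.
4: (0)·(1/4) + (9)·(3/4) = 27/4.
The best pure response is 4 with expected payoff 27/4.

27/4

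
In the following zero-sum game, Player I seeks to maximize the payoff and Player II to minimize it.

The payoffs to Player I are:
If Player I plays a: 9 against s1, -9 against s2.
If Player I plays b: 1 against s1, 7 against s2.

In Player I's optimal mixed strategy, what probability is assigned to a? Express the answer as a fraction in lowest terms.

1/4

Row minima are -9 and 1, so Player I's maximin is 1; column maxima are 9 and 7, so Player II's minimax is 7. These differ, so the equilibrium is in mixed strategies.
Let Player I play a with probability p. Player II is indifferent when 9p + (1−p) = −9p + 7(1−p), giving p = 1/4.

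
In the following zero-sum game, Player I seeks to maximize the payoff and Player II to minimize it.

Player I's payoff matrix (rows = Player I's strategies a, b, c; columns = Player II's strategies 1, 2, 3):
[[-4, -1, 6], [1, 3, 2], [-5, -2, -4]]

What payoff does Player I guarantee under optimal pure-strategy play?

Row minima: -4, 1, -5 → Player I's maximin is 1.
Column maxima: 1, 3, 6 → Player II's minimax is 1.
They coincide at (b, 1), so the value is 1.

1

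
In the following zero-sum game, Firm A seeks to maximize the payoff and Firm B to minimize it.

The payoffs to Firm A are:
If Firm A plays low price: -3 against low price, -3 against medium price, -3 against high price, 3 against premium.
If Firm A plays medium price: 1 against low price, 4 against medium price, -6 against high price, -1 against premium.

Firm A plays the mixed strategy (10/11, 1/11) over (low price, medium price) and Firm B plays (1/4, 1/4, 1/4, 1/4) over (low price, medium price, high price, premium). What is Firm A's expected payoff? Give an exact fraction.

-31/22

Against (1/4, 1/4, 1/4, 1/4), each row's expected payoff is low price: -3/2; medium price: -1/2.
Taking the (10/11, 1/11)-weighted average: (10/11)·(-3/2) + (1/11)·(-1/2) = -31/22.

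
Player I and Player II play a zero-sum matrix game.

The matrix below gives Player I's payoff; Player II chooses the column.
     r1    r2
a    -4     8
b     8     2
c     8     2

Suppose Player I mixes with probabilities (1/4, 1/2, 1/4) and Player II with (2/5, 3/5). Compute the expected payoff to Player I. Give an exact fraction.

41/10

Against (2/5, 3/5), each row's expected payoff is a: 16/5; b: 22/5; c: 22/5.
Taking the (1/4, 1/2, 1/4)-weighted average: (1/4)·(16/5) + (1/2)·(22/5) + (1/4)·(22/5) = 41/10.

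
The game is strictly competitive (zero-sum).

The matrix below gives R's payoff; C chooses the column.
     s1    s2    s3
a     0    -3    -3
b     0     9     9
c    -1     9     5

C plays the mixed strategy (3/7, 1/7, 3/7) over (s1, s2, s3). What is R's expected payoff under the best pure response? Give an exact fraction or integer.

36/7

a: (0)·(3/7) + (-3)·(1/7) + (-3)·(3/7) = -12/7.
b: (0)·(3/7) + (9)·(1/7) + (9)·(3/7) = 36/7.
c: (-1)·(3/7) + (9)·(1/7) + (5)·(3/7) = 3.
The best pure response is b with expected payoff 36/7.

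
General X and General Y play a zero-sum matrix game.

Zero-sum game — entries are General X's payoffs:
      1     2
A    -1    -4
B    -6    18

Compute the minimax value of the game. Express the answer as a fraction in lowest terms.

Row minima are -4 and -6, so General X's maximin is -4; column maxima are -1 and 18, so General Y's minimax is -1. These differ, so the equilibrium is in mixed strategies.
Let General X play A with probability p. General Y is indifferent when −p − 6(1−p) = −4p + 18(1−p), giving p = 8/9.
Let General Y play 1 with probability q. General X is indifferent when −q − 4(1−q) = −6q + 18(1−q), giving q = 22/27.
The value is -1·(22/27) + (-4)·(5/27) = -14/9.

-14/9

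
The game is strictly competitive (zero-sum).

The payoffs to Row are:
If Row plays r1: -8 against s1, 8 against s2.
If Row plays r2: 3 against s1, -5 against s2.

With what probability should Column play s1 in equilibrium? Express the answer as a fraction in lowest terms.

13/24

Row minima are -8 and -5, so Row's maximin is -5; column maxima are 3 and 8, so Column's minimax is 3. These differ, so the equilibrium is in mixed strategies.
Let Column play s1 with probability q. Row is indifferent when −8q + 8(1−q) = 3q − 5(1−q), giving q = 13/24.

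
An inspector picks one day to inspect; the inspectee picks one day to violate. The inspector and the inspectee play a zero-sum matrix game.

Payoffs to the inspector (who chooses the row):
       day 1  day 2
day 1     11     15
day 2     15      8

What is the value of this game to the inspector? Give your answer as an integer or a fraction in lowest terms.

Row minima are 11 and 8, so the inspector's maximin is 11; column maxima are 15 and 15, so the inspectee's minimax is 15. These differ, so the equilibrium is in mixed strategies.
Let the inspector play day 1 with probability p. The inspectee is indifferent when 11p + 15(1−p) = 15p + 8(1−p), giving p = 7/11.
Let the inspectee play day 1 with probability q. The inspector is indifferent when 11q + 15(1−q) = 15q + 8(1−q), giving q = 7/11.
The value is 11·(7/11) + (15)·(4/11) = 137/11.

137/11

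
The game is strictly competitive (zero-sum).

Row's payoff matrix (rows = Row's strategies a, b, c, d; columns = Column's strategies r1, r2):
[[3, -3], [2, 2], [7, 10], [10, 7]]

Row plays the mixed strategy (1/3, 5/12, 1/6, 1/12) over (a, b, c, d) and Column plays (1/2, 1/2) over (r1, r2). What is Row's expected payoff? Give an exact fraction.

71/24

Against (1/2, 1/2), each row's expected payoff is a: 0; b: 2; c: 17/2; d: 17/2.
Taking the (1/3, 5/12, 1/6, 1/12)-weighted average: (1/3)·(0) + (5/12)·(2) + (1/6)·(17/2) + (1/12)·(17/2) = 71/24.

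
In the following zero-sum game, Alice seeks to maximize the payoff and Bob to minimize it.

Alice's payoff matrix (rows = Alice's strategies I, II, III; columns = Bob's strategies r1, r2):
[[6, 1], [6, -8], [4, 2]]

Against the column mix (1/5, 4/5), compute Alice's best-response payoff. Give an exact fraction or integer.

12/5

I: (6)·(1/5) + (1)·(4/5) = 2.
II: (6)·(1/5) + (-8)·(4/5) = -26/5.
III: (4)·(1/5) + (2)·(4/5) = 12/5.
The best pure response is III with expected payoff 12/5.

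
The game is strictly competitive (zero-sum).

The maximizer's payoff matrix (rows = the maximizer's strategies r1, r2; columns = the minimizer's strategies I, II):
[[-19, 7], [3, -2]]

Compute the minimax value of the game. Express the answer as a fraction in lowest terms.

Row minima are -19 and -2, so the maximizer's maximin is -2; column maxima are 3 and 7, so the minimizer's minimax is 3. These differ, so the equilibrium is in mixed strategies.
Let the maximizer play r1 with probability p. The minimizer is indifferent when −19p + 3(1−p) = 7p − 2(1−p), giving p = 5/31.
Let the minimizer play I with probability q. The maximizer is indifferent when −19q + 7(1−q) = 3q − 2(1−q), giving q = 9/31.
The value is -19·(9/31) + (7)·(22/31) = -17/31.

-17/31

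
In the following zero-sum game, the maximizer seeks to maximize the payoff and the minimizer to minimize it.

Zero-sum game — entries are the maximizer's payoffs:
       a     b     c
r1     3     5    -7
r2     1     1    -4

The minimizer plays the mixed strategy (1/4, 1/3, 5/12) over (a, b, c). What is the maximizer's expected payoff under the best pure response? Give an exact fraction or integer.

r1: (3)·(1/4) + (5)·(1/3) + (-7)·(5/12) = -1/2.
r2: (1)·(1/4) + (1)·(1/3) + (-4)·(5/12) = -13/12.
The best pure response is r1 with expected payoff -1/2.

-1/2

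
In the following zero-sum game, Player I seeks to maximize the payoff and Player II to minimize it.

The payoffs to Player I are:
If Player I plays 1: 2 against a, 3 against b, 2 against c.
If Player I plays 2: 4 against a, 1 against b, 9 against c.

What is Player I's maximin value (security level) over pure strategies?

2

The worst-case payoff for each row is 1: 2, 2: 1.
The best of these is 2.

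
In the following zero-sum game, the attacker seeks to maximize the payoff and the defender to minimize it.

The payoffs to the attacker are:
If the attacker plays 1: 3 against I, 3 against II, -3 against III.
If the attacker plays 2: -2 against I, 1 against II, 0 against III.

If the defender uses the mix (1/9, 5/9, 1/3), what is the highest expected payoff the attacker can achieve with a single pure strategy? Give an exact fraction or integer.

1

1: (3)·(1/9) + (3)·(5/9) + (-3)·(1/3) = 1.
2: (-2)·(1/9) + (1)·(5/9) + (0)·(1/3) = 1/3.
The best pure response is 1 with expected payoff 1.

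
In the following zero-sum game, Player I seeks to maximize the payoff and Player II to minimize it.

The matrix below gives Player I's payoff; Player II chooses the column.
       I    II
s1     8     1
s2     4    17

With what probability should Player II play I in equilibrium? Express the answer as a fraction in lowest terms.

Row minima are 1 and 4, so Player I's maximin is 4; column maxima are 8 and 17, so Player II's minimax is 8. These differ, so the equilibrium is in mixed strategies.
Let Player II play I with probability q. Player I is indifferent when 8q + (1−q) = 4q + 17(1−q), giving q = 4/5.

4/5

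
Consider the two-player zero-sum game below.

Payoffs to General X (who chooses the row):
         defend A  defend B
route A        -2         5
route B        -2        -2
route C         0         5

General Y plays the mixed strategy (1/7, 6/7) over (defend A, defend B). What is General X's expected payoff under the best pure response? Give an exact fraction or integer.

30/7

route A: (-2)·(1/7) + (5)·(6/7) = 4.
route B: (-2)·(1/7) + (-2)·(6/7) = -2.
route C: (0)·(1/7) + (5)·(6/7) = 30/7.
The best pure response is route C with expected payoff 30/7.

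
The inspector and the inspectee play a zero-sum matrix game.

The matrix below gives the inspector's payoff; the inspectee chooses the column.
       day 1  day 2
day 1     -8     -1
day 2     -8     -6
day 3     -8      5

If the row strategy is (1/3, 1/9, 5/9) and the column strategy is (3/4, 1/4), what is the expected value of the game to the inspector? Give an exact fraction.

Against (3/4, 1/4), each row's expected payoff is day 1: -25/4; day 2: -15/2; day 3: -19/4.
Taking the (1/3, 1/9, 5/9)-weighted average: (1/3)·(-25/4) + (1/9)·(-15/2) + (5/9)·(-19/4) = -50/9.

-50/9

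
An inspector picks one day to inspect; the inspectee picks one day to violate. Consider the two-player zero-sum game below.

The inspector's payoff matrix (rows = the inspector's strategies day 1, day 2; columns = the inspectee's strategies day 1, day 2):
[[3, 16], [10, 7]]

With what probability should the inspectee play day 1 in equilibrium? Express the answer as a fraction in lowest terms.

9/16

Row minima are 3 and 7, so the inspector's maximin is 7; column maxima are 10 and 16, so the inspectee's minimax is 10. These differ, so the equilibrium is in mixed strategies.
Let the inspectee play day 1 with probability q. The inspector is indifferent when 3q + 16(1−q) = 10q + 7(1−q), giving q = 9/16.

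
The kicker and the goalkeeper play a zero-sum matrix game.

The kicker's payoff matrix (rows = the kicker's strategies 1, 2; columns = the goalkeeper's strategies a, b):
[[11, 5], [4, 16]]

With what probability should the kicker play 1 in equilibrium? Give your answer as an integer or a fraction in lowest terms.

2/3

Row minima are 5 and 4, so the kicker's maximin is 5; column maxima are 11 and 16, so the goalkeeper's minimax is 11. These differ, so the equilibrium is in mixed strategies.
Let the kicker play 1 with probability p. The goalkeeper is indifferent when 11p + 4(1−p) = 5p + 16(1−p), giving p = 2/3.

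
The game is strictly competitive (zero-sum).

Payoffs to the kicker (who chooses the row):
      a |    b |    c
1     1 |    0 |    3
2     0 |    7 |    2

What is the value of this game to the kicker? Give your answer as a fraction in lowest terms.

7/8

Column c is strictly dominated by a for the goalkeeper (it gives the kicker more in every row).
The remaining 2×2 game on (1, 2) × (a, b) has no saddle point. Let the kicker play 1 with probability p; indifference gives p = 7(1−p), so p = 7/8.
Similarly the goalkeeper's optimal q on a is 7/8, and the value is 1·(7/8) + (0)·(1/8) = 7/8.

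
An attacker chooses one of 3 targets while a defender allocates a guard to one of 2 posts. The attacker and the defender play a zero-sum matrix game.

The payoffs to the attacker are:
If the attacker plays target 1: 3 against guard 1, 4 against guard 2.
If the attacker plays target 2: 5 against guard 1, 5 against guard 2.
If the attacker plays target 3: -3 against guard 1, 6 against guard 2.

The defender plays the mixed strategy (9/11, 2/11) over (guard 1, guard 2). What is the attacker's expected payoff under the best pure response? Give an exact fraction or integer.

5

target 1: (3)·(9/11) + (4)·(2/11) = 35/11.
target 2: (5)·(9/11) + (5)·(2/11) = 5.
target 3: (-3)·(9/11) + (6)·(2/11) = -15/11.
The best pure response is target 2 with expected payoff 5.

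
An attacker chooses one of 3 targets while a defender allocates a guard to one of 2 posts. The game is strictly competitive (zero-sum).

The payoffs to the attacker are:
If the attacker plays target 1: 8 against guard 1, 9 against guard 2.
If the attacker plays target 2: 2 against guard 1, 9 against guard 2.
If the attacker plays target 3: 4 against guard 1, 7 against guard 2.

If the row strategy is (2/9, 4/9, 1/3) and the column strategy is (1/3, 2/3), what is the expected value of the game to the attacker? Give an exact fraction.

62/9

Against (1/3, 2/3), each row's expected payoff is target 1: 26/3; target 2: 20/3; target 3: 6.
Taking the (2/9, 4/9, 1/3)-weighted average: (2/9)·(26/3) + (4/9)·(20/3) + (1/3)·(6) = 62/9.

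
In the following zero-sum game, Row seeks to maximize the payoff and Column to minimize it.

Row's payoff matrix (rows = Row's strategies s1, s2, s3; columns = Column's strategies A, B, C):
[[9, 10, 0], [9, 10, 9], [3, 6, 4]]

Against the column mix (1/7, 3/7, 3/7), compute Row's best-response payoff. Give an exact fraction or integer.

s1: (9)·(1/7) + (10)·(3/7) + (0)·(3/7) = 39/7.
s2: (9)·(1/7) + (10)·(3/7) + (9)·(3/7) = 66/7.
s3: (3)·(1/7) + (6)·(3/7) + (4)·(3/7) = 33/7.
The best pure response is s2 with expected payoff 66/7.

66/7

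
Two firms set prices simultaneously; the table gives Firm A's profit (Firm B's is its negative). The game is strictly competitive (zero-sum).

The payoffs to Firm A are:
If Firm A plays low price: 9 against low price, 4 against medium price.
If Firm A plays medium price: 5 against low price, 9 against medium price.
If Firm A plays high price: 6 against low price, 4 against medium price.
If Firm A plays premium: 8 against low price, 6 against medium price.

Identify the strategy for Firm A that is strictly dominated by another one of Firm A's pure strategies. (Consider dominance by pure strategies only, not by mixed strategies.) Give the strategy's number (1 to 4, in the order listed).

Compare high price with premium: 8 > 6, 6 > 4.
So premium strictly dominates high price for Firm A; high price is strictly dominated.

3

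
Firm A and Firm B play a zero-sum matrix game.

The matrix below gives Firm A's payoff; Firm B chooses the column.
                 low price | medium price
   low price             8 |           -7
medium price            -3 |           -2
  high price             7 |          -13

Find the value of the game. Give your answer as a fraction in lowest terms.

Row high price is strictly dominated by row low price, so Firm A never plays it.
The remaining 2×2 game on (low price, medium price) × (low price, medium price) has no saddle point. Let Firm A play low price with probability p; indifference gives 8p − 3(1−p) = −7p − 2(1−p), so p = 1/16.
Similarly Firm B's optimal q on low price is 5/16, and the value is 8·(5/16) + (-7)·(11/16) = -37/16.

-37/16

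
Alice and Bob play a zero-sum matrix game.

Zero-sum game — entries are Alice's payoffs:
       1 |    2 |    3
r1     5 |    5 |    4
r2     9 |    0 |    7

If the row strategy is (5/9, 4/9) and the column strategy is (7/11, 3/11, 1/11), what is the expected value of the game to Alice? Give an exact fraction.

50/9

Against (7/11, 3/11, 1/11), each row's expected payoff is r1: 54/11; r2: 70/11.
Taking the (5/9, 4/9)-weighted average: (5/9)·(54/11) + (4/9)·(70/11) = 50/9.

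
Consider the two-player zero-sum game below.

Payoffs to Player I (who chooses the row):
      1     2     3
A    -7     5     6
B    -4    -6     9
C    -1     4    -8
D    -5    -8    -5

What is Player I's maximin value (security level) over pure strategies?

The worst-case payoff for each row is A: -7, B: -6, C: -8, D: -8.
The best of these is -6.

-6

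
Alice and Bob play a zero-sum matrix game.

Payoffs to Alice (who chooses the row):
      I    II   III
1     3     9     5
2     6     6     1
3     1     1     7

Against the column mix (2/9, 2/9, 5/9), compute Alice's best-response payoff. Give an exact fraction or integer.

49/9

1: (3)·(2/9) + (9)·(2/9) + (5)·(5/9) = 49/9.
2: (6)·(2/9) + (6)·(2/9) + (1)·(5/9) = 29/9.
3: (1)·(2/9) + (1)·(2/9) + (7)·(5/9) = 13/3.
The best pure response is 1 with expected payoff 49/9.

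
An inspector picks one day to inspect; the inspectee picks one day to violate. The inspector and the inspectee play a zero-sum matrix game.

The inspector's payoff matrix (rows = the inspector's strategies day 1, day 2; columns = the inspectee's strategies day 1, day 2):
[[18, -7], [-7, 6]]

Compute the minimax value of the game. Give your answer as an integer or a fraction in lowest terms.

Row minima are -7 and -7, so the inspector's maximin is -7; column maxima are 18 and 6, so the inspectee's minimax is 6. These differ, so the equilibrium is in mixed strategies.
Let the inspector play day 1 with probability p. The inspectee is indifferent when 18p − 7(1−p) = −7p + 6(1−p), giving p = 13/38.
Let the inspectee play day 1 with probability q. The inspector is indifferent when 18q − 7(1−q) = −7q + 6(1−q), giving q = 13/38.
The value is 18·(13/38) + (-7)·(25/38) = 59/38.

59/38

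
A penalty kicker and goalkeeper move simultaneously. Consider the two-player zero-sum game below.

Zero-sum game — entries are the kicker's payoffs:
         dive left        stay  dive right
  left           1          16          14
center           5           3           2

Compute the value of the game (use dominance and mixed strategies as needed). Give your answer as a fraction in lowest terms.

Column stay is strictly dominated by dive right for the goalkeeper (it gives the kicker more in every row).
The remaining 2×2 game on (left, center) × (dive left, dive right) has no saddle point. Let the kicker play left with probability p; indifference gives p + 5(1−p) = 14p + 2(1−p), so p = 3/16.
Similarly the goalkeeper's optimal q on dive left is 3/4, and the value is 1·(3/4) + (14)·(1/4) = 17/4.

17/4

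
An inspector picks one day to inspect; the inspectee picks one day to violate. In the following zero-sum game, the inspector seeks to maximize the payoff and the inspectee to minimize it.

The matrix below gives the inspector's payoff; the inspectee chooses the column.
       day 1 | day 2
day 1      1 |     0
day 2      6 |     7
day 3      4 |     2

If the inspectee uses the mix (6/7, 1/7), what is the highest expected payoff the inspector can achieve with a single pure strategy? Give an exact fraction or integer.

day 1: (1)·(6/7) + (0)·(1/7) = 6/7.
day 2: (6)·(6/7) + (7)·(1/7) = 43/7.
day 3: (4)·(6/7) + (2)·(1/7) = 26/7.
The best pure response is day 2 with expected payoff 43/7.

43/7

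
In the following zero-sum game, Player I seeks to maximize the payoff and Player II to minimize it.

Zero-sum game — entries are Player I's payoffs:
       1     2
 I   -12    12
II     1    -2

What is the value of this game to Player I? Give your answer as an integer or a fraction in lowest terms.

-4/9

Row minima are -12 and -2, so Player I's maximin is -2; column maxima are 1 and 12, so Player II's minimax is 1. These differ, so the equilibrium is in mixed strategies.
Let Player I play I with probability p. Player II is indifferent when −12p + (1−p) = 12p − 2(1−p), giving p = 1/9.
Let Player II play 1 with probability q. Player I is indifferent when −12q + 12(1−q) = q − 2(1−q), giving q = 14/27.
The value is -12·(14/27) + (12)·(13/27) = -4/9.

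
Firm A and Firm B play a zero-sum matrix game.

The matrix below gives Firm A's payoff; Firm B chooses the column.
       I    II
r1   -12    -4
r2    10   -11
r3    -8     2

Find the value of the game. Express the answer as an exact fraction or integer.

Row r1 is strictly dominated by row r3, so Firm A never plays it.
The remaining 2×2 game on (r2, r3) × (I, II) has no saddle point. Let Firm A play r2 with probability p; indifference gives 10p − 8(1−p) = −11p + 2(1−p), so p = 10/31.
Similarly Firm B's optimal q on I is 13/31, and the value is 10·(13/31) + (-11)·(18/31) = -68/31.

-68/31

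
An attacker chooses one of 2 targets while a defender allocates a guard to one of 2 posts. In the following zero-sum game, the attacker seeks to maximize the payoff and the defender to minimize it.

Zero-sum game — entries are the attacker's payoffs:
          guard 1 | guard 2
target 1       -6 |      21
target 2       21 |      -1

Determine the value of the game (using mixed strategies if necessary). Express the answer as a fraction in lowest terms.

435/49

Row minima are -6 and -1, so the attacker's maximin is -1; column maxima are 21 and 21, so the defender's minimax is 21. These differ, so the equilibrium is in mixed strategies.
Let the attacker play target 1 with probability p. The defender is indifferent when −6p + 21(1−p) = 21p − (1−p), giving p = 22/49.
Let the defender play guard 1 with probability q. The attacker is indifferent when −6q + 21(1−q) = 21q − (1−q), giving q = 22/49.
The value is -6·(22/49) + (21)·(27/49) = 435/49.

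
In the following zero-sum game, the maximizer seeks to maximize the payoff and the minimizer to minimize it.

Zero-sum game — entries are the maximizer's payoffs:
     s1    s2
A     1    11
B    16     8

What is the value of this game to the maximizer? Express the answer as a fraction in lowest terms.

Row minima are 1 and 8, so the maximizer's maximin is 8; column maxima are 16 and 11, so the minimizer's minimax is 11. These differ, so the equilibrium is in mixed strategies.
Let the maximizer play A with probability p. The minimizer is indifferent when p + 16(1−p) = 11p + 8(1−p), giving p = 4/9.
Let the minimizer play s1 with probability q. The maximizer is indifferent when q + 11(1−q) = 16q + 8(1−q), giving q = 1/6.
The value is 1·(1/6) + (11)·(5/6) = 28/3.

28/3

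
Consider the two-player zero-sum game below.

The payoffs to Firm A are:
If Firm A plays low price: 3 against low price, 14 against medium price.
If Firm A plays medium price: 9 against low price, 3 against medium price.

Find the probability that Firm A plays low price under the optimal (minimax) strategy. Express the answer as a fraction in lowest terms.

Row minima are 3 and 3, so Firm A's maximin is 3; column maxima are 9 and 14, so Firm B's minimax is 9. These differ, so the equilibrium is in mixed strategies.
Let Firm A play low price with probability p. Firm B is indifferent when 3p + 9(1−p) = 14p + 3(1−p), giving p = 6/17.

6/17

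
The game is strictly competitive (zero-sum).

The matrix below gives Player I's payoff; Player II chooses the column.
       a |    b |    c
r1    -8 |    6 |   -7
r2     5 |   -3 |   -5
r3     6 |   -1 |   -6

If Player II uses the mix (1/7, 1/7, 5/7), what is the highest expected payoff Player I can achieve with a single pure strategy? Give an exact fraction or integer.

-23/7

r1: (-8)·(1/7) + (6)·(1/7) + (-7)·(5/7) = -37/7.
r2: (5)·(1/7) + (-3)·(1/7) + (-5)·(5/7) = -23/7.
r3: (6)·(1/7) + (-1)·(1/7) + (-6)·(5/7) = -25/7.
The best pure response is r2 with expected payoff -23/7.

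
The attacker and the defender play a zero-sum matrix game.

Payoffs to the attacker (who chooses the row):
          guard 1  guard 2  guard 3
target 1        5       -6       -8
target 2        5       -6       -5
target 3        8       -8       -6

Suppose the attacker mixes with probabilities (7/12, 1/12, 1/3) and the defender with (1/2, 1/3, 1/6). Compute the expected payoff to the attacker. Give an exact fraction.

Against (1/2, 1/3, 1/6), each row's expected payoff is target 1: -5/6; target 2: -1/3; target 3: 1/3.
Taking the (7/12, 1/12, 1/3)-weighted average: (7/12)·(-5/6) + (1/12)·(-1/3) + (1/3)·(1/3) = -29/72.

-29/72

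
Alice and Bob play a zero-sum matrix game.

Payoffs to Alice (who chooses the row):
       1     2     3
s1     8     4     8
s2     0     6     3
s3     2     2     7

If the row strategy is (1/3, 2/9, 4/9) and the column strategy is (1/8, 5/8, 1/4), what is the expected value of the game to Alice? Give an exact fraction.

77/18

Against (1/8, 5/8, 1/4), each row's expected payoff is s1: 11/2; s2: 9/2; s3: 13/4.
Taking the (1/3, 2/9, 4/9)-weighted average: (1/3)·(11/2) + (2/9)·(9/2) + (4/9)·(13/4) = 77/18.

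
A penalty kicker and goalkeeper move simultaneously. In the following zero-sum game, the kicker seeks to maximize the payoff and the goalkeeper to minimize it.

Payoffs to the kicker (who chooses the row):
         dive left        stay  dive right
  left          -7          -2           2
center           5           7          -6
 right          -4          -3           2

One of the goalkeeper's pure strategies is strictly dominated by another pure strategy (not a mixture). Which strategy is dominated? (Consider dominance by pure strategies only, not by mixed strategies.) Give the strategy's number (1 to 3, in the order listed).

The goalkeeper prefers columns that give the kicker less. Compare stay with dive left: -7 < -2, 5 < 7, -4 < -3.
So dive left strictly dominates stay for the goalkeeper; stay is strictly dominated.

2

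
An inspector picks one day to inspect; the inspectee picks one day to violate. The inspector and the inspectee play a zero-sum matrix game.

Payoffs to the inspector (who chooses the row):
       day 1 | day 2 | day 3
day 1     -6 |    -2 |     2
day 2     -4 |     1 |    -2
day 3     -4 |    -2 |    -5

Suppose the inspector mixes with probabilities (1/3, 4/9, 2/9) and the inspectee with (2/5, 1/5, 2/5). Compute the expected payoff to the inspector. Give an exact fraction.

-38/15

Against (2/5, 1/5, 2/5), each row's expected payoff is day 1: -2; day 2: -11/5; day 3: -4.
Taking the (1/3, 4/9, 2/9)-weighted average: (1/3)·(-2) + (4/9)·(-11/5) + (2/9)·(-4) = -38/15.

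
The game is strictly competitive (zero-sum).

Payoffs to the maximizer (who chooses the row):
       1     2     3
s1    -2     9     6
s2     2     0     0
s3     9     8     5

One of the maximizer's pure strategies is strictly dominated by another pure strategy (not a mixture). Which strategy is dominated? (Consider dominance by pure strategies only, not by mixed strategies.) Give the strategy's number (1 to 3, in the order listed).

2

Compare s2 with s3: 9 > 2, 8 > 0, 5 > 0.
So s3 strictly dominates s2 for the maximizer; s2 is strictly dominated.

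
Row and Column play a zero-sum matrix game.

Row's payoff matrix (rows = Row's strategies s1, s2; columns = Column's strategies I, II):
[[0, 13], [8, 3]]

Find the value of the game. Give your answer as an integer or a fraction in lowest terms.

52/9

Row minima are 0 and 3, so Row's maximin is 3; column maxima are 8 and 13, so Column's minimax is 8. These differ, so the equilibrium is in mixed strategies.
Let Row play s1 with probability p. Column is indifferent when 8(1−p) = 13p + 3(1−p), giving p = 5/18.
Let Column play I with probability q. Row is indifferent when 13(1−q) = 8q + 3(1−q), giving q = 5/9.
The value is 0·(5/9) + (13)·(4/9) = 52/9.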